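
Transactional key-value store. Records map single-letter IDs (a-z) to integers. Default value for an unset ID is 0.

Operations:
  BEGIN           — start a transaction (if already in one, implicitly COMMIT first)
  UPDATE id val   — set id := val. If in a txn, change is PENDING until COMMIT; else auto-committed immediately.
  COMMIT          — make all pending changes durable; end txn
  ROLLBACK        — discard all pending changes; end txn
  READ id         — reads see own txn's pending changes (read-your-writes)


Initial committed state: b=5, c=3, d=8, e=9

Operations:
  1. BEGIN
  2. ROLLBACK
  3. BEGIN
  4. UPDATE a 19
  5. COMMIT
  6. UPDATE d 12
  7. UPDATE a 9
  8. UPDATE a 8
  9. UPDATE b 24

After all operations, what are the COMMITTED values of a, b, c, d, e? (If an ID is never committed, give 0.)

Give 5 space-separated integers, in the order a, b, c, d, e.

Answer: 8 24 3 12 9

Derivation:
Initial committed: {b=5, c=3, d=8, e=9}
Op 1: BEGIN: in_txn=True, pending={}
Op 2: ROLLBACK: discarded pending []; in_txn=False
Op 3: BEGIN: in_txn=True, pending={}
Op 4: UPDATE a=19 (pending; pending now {a=19})
Op 5: COMMIT: merged ['a'] into committed; committed now {a=19, b=5, c=3, d=8, e=9}
Op 6: UPDATE d=12 (auto-commit; committed d=12)
Op 7: UPDATE a=9 (auto-commit; committed a=9)
Op 8: UPDATE a=8 (auto-commit; committed a=8)
Op 9: UPDATE b=24 (auto-commit; committed b=24)
Final committed: {a=8, b=24, c=3, d=12, e=9}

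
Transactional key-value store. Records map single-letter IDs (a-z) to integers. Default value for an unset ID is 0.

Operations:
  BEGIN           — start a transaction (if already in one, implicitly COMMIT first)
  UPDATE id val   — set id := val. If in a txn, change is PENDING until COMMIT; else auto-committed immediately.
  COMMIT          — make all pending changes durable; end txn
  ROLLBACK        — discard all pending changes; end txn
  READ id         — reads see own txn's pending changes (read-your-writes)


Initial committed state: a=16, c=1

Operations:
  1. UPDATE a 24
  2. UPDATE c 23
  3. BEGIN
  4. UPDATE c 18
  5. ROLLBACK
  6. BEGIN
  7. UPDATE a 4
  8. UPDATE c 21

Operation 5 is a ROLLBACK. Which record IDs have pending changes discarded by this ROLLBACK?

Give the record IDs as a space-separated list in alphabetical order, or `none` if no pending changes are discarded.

Initial committed: {a=16, c=1}
Op 1: UPDATE a=24 (auto-commit; committed a=24)
Op 2: UPDATE c=23 (auto-commit; committed c=23)
Op 3: BEGIN: in_txn=True, pending={}
Op 4: UPDATE c=18 (pending; pending now {c=18})
Op 5: ROLLBACK: discarded pending ['c']; in_txn=False
Op 6: BEGIN: in_txn=True, pending={}
Op 7: UPDATE a=4 (pending; pending now {a=4})
Op 8: UPDATE c=21 (pending; pending now {a=4, c=21})
ROLLBACK at op 5 discards: ['c']

Answer: c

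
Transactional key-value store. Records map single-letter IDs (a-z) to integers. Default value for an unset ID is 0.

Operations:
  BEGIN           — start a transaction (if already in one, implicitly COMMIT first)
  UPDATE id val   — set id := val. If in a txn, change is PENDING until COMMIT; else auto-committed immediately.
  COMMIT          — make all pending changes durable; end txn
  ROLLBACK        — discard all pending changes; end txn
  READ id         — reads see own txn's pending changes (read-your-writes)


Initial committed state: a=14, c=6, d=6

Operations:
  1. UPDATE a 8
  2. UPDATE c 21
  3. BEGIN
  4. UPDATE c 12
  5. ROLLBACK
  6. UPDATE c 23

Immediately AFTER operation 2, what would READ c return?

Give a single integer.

Initial committed: {a=14, c=6, d=6}
Op 1: UPDATE a=8 (auto-commit; committed a=8)
Op 2: UPDATE c=21 (auto-commit; committed c=21)
After op 2: visible(c) = 21 (pending={}, committed={a=8, c=21, d=6})

Answer: 21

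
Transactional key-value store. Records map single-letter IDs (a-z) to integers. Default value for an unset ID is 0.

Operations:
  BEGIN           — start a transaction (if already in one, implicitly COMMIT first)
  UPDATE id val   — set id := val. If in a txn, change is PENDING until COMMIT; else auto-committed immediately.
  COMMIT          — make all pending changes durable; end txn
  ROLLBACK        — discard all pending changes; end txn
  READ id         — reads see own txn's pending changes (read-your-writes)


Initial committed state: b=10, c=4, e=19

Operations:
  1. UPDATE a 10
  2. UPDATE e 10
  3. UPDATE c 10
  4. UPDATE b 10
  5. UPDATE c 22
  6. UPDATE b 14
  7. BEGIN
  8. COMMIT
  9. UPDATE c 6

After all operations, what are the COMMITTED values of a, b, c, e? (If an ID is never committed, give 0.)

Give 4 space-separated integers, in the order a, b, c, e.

Answer: 10 14 6 10

Derivation:
Initial committed: {b=10, c=4, e=19}
Op 1: UPDATE a=10 (auto-commit; committed a=10)
Op 2: UPDATE e=10 (auto-commit; committed e=10)
Op 3: UPDATE c=10 (auto-commit; committed c=10)
Op 4: UPDATE b=10 (auto-commit; committed b=10)
Op 5: UPDATE c=22 (auto-commit; committed c=22)
Op 6: UPDATE b=14 (auto-commit; committed b=14)
Op 7: BEGIN: in_txn=True, pending={}
Op 8: COMMIT: merged [] into committed; committed now {a=10, b=14, c=22, e=10}
Op 9: UPDATE c=6 (auto-commit; committed c=6)
Final committed: {a=10, b=14, c=6, e=10}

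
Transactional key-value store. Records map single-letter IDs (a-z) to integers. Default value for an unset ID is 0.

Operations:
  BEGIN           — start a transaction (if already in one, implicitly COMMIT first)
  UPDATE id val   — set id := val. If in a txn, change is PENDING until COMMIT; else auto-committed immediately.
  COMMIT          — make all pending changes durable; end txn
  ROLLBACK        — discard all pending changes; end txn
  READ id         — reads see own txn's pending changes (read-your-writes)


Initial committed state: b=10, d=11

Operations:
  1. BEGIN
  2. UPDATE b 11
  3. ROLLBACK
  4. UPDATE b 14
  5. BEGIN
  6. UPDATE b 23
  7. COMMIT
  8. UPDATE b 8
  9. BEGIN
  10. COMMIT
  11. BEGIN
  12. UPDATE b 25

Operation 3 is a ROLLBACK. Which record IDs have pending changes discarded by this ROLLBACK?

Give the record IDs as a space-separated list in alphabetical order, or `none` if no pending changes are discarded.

Initial committed: {b=10, d=11}
Op 1: BEGIN: in_txn=True, pending={}
Op 2: UPDATE b=11 (pending; pending now {b=11})
Op 3: ROLLBACK: discarded pending ['b']; in_txn=False
Op 4: UPDATE b=14 (auto-commit; committed b=14)
Op 5: BEGIN: in_txn=True, pending={}
Op 6: UPDATE b=23 (pending; pending now {b=23})
Op 7: COMMIT: merged ['b'] into committed; committed now {b=23, d=11}
Op 8: UPDATE b=8 (auto-commit; committed b=8)
Op 9: BEGIN: in_txn=True, pending={}
Op 10: COMMIT: merged [] into committed; committed now {b=8, d=11}
Op 11: BEGIN: in_txn=True, pending={}
Op 12: UPDATE b=25 (pending; pending now {b=25})
ROLLBACK at op 3 discards: ['b']

Answer: b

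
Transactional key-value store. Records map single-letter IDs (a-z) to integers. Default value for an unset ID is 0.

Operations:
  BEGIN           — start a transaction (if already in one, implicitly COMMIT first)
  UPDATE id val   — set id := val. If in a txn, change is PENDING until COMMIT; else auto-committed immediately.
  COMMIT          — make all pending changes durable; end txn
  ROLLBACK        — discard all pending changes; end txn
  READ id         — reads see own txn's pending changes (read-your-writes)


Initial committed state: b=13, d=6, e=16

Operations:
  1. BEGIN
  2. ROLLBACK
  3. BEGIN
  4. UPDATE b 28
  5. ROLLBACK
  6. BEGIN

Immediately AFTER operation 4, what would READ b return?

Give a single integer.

Answer: 28

Derivation:
Initial committed: {b=13, d=6, e=16}
Op 1: BEGIN: in_txn=True, pending={}
Op 2: ROLLBACK: discarded pending []; in_txn=False
Op 3: BEGIN: in_txn=True, pending={}
Op 4: UPDATE b=28 (pending; pending now {b=28})
After op 4: visible(b) = 28 (pending={b=28}, committed={b=13, d=6, e=16})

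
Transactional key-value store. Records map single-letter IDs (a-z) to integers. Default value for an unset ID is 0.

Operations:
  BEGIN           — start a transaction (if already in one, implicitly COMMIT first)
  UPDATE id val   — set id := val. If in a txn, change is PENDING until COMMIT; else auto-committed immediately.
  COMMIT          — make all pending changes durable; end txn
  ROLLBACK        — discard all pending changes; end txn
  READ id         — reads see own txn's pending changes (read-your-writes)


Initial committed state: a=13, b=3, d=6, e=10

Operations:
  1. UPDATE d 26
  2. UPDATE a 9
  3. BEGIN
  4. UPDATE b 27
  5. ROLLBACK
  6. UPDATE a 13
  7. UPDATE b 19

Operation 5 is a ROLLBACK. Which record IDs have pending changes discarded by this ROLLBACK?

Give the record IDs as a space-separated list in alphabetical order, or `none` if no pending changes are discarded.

Initial committed: {a=13, b=3, d=6, e=10}
Op 1: UPDATE d=26 (auto-commit; committed d=26)
Op 2: UPDATE a=9 (auto-commit; committed a=9)
Op 3: BEGIN: in_txn=True, pending={}
Op 4: UPDATE b=27 (pending; pending now {b=27})
Op 5: ROLLBACK: discarded pending ['b']; in_txn=False
Op 6: UPDATE a=13 (auto-commit; committed a=13)
Op 7: UPDATE b=19 (auto-commit; committed b=19)
ROLLBACK at op 5 discards: ['b']

Answer: b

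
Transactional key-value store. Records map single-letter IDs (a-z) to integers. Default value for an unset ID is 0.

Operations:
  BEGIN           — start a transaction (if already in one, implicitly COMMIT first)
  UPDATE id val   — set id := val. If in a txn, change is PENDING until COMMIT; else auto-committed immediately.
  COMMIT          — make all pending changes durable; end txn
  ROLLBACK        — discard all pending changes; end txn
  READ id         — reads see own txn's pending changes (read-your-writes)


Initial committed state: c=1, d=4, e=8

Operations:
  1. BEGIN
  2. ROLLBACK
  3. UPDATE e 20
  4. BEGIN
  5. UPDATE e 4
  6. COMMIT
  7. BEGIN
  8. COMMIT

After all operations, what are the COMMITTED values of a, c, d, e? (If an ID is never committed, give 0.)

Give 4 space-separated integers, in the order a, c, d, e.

Initial committed: {c=1, d=4, e=8}
Op 1: BEGIN: in_txn=True, pending={}
Op 2: ROLLBACK: discarded pending []; in_txn=False
Op 3: UPDATE e=20 (auto-commit; committed e=20)
Op 4: BEGIN: in_txn=True, pending={}
Op 5: UPDATE e=4 (pending; pending now {e=4})
Op 6: COMMIT: merged ['e'] into committed; committed now {c=1, d=4, e=4}
Op 7: BEGIN: in_txn=True, pending={}
Op 8: COMMIT: merged [] into committed; committed now {c=1, d=4, e=4}
Final committed: {c=1, d=4, e=4}

Answer: 0 1 4 4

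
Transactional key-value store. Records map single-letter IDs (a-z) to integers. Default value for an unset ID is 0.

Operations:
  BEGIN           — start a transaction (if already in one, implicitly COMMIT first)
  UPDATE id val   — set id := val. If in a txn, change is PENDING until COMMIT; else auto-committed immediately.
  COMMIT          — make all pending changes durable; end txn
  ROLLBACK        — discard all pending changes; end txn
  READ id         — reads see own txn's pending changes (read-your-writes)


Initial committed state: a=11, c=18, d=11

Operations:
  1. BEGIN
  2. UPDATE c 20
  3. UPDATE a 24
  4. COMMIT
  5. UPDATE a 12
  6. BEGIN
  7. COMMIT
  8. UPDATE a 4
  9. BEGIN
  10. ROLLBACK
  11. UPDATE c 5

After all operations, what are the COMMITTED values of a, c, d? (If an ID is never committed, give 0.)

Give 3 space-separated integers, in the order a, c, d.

Answer: 4 5 11

Derivation:
Initial committed: {a=11, c=18, d=11}
Op 1: BEGIN: in_txn=True, pending={}
Op 2: UPDATE c=20 (pending; pending now {c=20})
Op 3: UPDATE a=24 (pending; pending now {a=24, c=20})
Op 4: COMMIT: merged ['a', 'c'] into committed; committed now {a=24, c=20, d=11}
Op 5: UPDATE a=12 (auto-commit; committed a=12)
Op 6: BEGIN: in_txn=True, pending={}
Op 7: COMMIT: merged [] into committed; committed now {a=12, c=20, d=11}
Op 8: UPDATE a=4 (auto-commit; committed a=4)
Op 9: BEGIN: in_txn=True, pending={}
Op 10: ROLLBACK: discarded pending []; in_txn=False
Op 11: UPDATE c=5 (auto-commit; committed c=5)
Final committed: {a=4, c=5, d=11}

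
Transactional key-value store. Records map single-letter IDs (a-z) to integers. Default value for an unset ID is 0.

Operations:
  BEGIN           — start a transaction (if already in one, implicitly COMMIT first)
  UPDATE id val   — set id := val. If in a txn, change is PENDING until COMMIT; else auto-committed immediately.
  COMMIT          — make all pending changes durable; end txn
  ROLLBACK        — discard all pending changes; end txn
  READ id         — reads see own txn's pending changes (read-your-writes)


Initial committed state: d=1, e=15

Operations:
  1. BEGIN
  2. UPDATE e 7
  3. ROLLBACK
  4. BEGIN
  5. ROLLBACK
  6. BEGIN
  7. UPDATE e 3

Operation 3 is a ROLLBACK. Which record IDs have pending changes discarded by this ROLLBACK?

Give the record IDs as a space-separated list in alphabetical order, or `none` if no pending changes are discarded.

Initial committed: {d=1, e=15}
Op 1: BEGIN: in_txn=True, pending={}
Op 2: UPDATE e=7 (pending; pending now {e=7})
Op 3: ROLLBACK: discarded pending ['e']; in_txn=False
Op 4: BEGIN: in_txn=True, pending={}
Op 5: ROLLBACK: discarded pending []; in_txn=False
Op 6: BEGIN: in_txn=True, pending={}
Op 7: UPDATE e=3 (pending; pending now {e=3})
ROLLBACK at op 3 discards: ['e']

Answer: e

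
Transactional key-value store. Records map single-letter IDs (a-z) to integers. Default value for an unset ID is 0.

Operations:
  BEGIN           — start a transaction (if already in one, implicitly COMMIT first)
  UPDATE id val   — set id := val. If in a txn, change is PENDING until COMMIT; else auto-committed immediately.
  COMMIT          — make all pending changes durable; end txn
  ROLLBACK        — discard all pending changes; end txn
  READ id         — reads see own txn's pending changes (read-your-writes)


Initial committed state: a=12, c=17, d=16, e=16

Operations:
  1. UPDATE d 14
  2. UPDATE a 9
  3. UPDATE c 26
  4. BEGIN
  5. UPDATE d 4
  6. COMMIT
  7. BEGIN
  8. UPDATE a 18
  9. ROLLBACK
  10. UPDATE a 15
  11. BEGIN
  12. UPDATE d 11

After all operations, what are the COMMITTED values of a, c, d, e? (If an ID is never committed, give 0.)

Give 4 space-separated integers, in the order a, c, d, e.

Initial committed: {a=12, c=17, d=16, e=16}
Op 1: UPDATE d=14 (auto-commit; committed d=14)
Op 2: UPDATE a=9 (auto-commit; committed a=9)
Op 3: UPDATE c=26 (auto-commit; committed c=26)
Op 4: BEGIN: in_txn=True, pending={}
Op 5: UPDATE d=4 (pending; pending now {d=4})
Op 6: COMMIT: merged ['d'] into committed; committed now {a=9, c=26, d=4, e=16}
Op 7: BEGIN: in_txn=True, pending={}
Op 8: UPDATE a=18 (pending; pending now {a=18})
Op 9: ROLLBACK: discarded pending ['a']; in_txn=False
Op 10: UPDATE a=15 (auto-commit; committed a=15)
Op 11: BEGIN: in_txn=True, pending={}
Op 12: UPDATE d=11 (pending; pending now {d=11})
Final committed: {a=15, c=26, d=4, e=16}

Answer: 15 26 4 16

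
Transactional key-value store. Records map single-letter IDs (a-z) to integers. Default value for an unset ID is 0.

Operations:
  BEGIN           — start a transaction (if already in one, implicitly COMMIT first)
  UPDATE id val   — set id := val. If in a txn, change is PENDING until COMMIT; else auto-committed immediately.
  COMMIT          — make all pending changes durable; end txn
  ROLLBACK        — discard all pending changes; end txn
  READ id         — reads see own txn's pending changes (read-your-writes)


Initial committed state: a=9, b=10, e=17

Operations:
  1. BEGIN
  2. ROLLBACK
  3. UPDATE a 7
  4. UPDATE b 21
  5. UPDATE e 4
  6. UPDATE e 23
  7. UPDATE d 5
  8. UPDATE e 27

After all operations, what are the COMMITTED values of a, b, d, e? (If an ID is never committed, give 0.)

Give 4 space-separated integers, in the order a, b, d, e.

Answer: 7 21 5 27

Derivation:
Initial committed: {a=9, b=10, e=17}
Op 1: BEGIN: in_txn=True, pending={}
Op 2: ROLLBACK: discarded pending []; in_txn=False
Op 3: UPDATE a=7 (auto-commit; committed a=7)
Op 4: UPDATE b=21 (auto-commit; committed b=21)
Op 5: UPDATE e=4 (auto-commit; committed e=4)
Op 6: UPDATE e=23 (auto-commit; committed e=23)
Op 7: UPDATE d=5 (auto-commit; committed d=5)
Op 8: UPDATE e=27 (auto-commit; committed e=27)
Final committed: {a=7, b=21, d=5, e=27}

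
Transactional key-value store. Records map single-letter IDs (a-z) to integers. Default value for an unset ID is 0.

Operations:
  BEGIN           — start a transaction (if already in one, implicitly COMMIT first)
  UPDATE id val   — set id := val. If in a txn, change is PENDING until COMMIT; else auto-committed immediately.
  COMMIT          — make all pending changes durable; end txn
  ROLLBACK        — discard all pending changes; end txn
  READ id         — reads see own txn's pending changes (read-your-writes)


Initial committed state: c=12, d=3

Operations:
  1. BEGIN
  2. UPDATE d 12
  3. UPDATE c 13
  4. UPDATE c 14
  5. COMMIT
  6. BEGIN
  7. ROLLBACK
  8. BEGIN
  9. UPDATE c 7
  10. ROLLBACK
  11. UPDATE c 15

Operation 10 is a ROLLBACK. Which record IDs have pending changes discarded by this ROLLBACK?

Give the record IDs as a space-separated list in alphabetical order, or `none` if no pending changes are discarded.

Initial committed: {c=12, d=3}
Op 1: BEGIN: in_txn=True, pending={}
Op 2: UPDATE d=12 (pending; pending now {d=12})
Op 3: UPDATE c=13 (pending; pending now {c=13, d=12})
Op 4: UPDATE c=14 (pending; pending now {c=14, d=12})
Op 5: COMMIT: merged ['c', 'd'] into committed; committed now {c=14, d=12}
Op 6: BEGIN: in_txn=True, pending={}
Op 7: ROLLBACK: discarded pending []; in_txn=False
Op 8: BEGIN: in_txn=True, pending={}
Op 9: UPDATE c=7 (pending; pending now {c=7})
Op 10: ROLLBACK: discarded pending ['c']; in_txn=False
Op 11: UPDATE c=15 (auto-commit; committed c=15)
ROLLBACK at op 10 discards: ['c']

Answer: c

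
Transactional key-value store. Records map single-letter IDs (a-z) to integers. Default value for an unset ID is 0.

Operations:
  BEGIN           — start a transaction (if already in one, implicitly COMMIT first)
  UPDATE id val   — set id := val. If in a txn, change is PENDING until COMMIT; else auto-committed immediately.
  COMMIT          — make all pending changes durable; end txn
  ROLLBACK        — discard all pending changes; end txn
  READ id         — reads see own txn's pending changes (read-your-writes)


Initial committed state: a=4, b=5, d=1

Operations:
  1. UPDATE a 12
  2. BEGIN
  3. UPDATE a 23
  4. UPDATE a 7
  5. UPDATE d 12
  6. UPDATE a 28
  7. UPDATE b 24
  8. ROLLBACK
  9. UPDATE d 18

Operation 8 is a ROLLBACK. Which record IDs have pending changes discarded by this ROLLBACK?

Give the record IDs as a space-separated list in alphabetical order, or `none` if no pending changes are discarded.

Initial committed: {a=4, b=5, d=1}
Op 1: UPDATE a=12 (auto-commit; committed a=12)
Op 2: BEGIN: in_txn=True, pending={}
Op 3: UPDATE a=23 (pending; pending now {a=23})
Op 4: UPDATE a=7 (pending; pending now {a=7})
Op 5: UPDATE d=12 (pending; pending now {a=7, d=12})
Op 6: UPDATE a=28 (pending; pending now {a=28, d=12})
Op 7: UPDATE b=24 (pending; pending now {a=28, b=24, d=12})
Op 8: ROLLBACK: discarded pending ['a', 'b', 'd']; in_txn=False
Op 9: UPDATE d=18 (auto-commit; committed d=18)
ROLLBACK at op 8 discards: ['a', 'b', 'd']

Answer: a b d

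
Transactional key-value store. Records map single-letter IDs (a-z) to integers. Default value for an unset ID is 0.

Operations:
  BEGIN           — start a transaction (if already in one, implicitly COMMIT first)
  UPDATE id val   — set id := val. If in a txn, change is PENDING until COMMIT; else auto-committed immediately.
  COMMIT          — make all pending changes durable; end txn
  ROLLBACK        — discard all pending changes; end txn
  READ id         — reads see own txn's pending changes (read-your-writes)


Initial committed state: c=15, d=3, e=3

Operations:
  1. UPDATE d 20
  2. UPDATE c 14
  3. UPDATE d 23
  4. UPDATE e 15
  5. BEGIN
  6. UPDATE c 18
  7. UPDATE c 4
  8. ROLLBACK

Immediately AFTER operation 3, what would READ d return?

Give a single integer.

Answer: 23

Derivation:
Initial committed: {c=15, d=3, e=3}
Op 1: UPDATE d=20 (auto-commit; committed d=20)
Op 2: UPDATE c=14 (auto-commit; committed c=14)
Op 3: UPDATE d=23 (auto-commit; committed d=23)
After op 3: visible(d) = 23 (pending={}, committed={c=14, d=23, e=3})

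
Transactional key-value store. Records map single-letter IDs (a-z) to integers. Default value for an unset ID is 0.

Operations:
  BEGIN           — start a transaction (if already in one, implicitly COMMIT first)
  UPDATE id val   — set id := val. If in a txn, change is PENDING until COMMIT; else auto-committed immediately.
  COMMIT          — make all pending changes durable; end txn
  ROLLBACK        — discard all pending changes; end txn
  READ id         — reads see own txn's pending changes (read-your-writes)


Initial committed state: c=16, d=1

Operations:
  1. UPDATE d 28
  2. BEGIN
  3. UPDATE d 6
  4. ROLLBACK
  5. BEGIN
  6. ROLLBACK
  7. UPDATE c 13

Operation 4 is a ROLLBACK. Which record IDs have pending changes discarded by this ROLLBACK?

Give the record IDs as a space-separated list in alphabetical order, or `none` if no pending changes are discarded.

Answer: d

Derivation:
Initial committed: {c=16, d=1}
Op 1: UPDATE d=28 (auto-commit; committed d=28)
Op 2: BEGIN: in_txn=True, pending={}
Op 3: UPDATE d=6 (pending; pending now {d=6})
Op 4: ROLLBACK: discarded pending ['d']; in_txn=False
Op 5: BEGIN: in_txn=True, pending={}
Op 6: ROLLBACK: discarded pending []; in_txn=False
Op 7: UPDATE c=13 (auto-commit; committed c=13)
ROLLBACK at op 4 discards: ['d']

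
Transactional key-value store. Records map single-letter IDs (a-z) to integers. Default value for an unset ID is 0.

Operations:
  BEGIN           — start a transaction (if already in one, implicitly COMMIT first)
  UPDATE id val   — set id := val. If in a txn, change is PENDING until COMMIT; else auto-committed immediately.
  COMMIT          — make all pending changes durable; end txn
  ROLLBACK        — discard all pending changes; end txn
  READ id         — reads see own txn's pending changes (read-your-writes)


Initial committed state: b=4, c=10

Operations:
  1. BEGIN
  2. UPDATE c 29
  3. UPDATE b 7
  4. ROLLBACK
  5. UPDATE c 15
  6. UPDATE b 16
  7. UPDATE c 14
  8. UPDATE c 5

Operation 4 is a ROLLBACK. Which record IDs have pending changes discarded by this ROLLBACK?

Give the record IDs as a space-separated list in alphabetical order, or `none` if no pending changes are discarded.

Initial committed: {b=4, c=10}
Op 1: BEGIN: in_txn=True, pending={}
Op 2: UPDATE c=29 (pending; pending now {c=29})
Op 3: UPDATE b=7 (pending; pending now {b=7, c=29})
Op 4: ROLLBACK: discarded pending ['b', 'c']; in_txn=False
Op 5: UPDATE c=15 (auto-commit; committed c=15)
Op 6: UPDATE b=16 (auto-commit; committed b=16)
Op 7: UPDATE c=14 (auto-commit; committed c=14)
Op 8: UPDATE c=5 (auto-commit; committed c=5)
ROLLBACK at op 4 discards: ['b', 'c']

Answer: b c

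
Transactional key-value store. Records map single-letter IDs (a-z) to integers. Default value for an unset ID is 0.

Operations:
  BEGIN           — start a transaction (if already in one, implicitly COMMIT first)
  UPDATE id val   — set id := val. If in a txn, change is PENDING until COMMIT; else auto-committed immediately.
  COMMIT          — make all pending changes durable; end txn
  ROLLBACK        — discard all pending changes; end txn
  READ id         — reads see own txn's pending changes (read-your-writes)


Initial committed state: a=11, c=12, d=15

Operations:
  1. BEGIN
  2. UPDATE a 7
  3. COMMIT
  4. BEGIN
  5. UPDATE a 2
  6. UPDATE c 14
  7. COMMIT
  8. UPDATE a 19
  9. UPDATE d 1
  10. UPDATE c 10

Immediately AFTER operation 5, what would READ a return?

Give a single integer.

Answer: 2

Derivation:
Initial committed: {a=11, c=12, d=15}
Op 1: BEGIN: in_txn=True, pending={}
Op 2: UPDATE a=7 (pending; pending now {a=7})
Op 3: COMMIT: merged ['a'] into committed; committed now {a=7, c=12, d=15}
Op 4: BEGIN: in_txn=True, pending={}
Op 5: UPDATE a=2 (pending; pending now {a=2})
After op 5: visible(a) = 2 (pending={a=2}, committed={a=7, c=12, d=15})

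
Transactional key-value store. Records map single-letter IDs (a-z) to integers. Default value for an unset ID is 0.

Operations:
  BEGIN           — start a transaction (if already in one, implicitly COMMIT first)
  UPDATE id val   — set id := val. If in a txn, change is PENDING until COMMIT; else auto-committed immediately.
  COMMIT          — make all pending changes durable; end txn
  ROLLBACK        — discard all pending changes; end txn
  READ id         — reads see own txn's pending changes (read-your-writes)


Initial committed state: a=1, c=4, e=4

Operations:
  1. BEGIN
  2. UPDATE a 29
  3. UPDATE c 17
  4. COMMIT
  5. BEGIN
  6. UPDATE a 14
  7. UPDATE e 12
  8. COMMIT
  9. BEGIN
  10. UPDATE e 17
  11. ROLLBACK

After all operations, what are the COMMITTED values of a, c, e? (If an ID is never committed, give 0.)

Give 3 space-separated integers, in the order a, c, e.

Initial committed: {a=1, c=4, e=4}
Op 1: BEGIN: in_txn=True, pending={}
Op 2: UPDATE a=29 (pending; pending now {a=29})
Op 3: UPDATE c=17 (pending; pending now {a=29, c=17})
Op 4: COMMIT: merged ['a', 'c'] into committed; committed now {a=29, c=17, e=4}
Op 5: BEGIN: in_txn=True, pending={}
Op 6: UPDATE a=14 (pending; pending now {a=14})
Op 7: UPDATE e=12 (pending; pending now {a=14, e=12})
Op 8: COMMIT: merged ['a', 'e'] into committed; committed now {a=14, c=17, e=12}
Op 9: BEGIN: in_txn=True, pending={}
Op 10: UPDATE e=17 (pending; pending now {e=17})
Op 11: ROLLBACK: discarded pending ['e']; in_txn=False
Final committed: {a=14, c=17, e=12}

Answer: 14 17 12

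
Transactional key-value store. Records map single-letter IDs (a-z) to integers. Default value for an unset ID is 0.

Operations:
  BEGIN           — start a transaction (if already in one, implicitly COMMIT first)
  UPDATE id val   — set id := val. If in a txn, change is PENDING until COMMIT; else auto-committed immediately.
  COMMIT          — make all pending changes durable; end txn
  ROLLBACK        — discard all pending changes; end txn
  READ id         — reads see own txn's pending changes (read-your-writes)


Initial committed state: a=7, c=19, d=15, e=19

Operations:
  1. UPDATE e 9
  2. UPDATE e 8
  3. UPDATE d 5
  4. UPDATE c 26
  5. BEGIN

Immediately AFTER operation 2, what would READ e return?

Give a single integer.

Initial committed: {a=7, c=19, d=15, e=19}
Op 1: UPDATE e=9 (auto-commit; committed e=9)
Op 2: UPDATE e=8 (auto-commit; committed e=8)
After op 2: visible(e) = 8 (pending={}, committed={a=7, c=19, d=15, e=8})

Answer: 8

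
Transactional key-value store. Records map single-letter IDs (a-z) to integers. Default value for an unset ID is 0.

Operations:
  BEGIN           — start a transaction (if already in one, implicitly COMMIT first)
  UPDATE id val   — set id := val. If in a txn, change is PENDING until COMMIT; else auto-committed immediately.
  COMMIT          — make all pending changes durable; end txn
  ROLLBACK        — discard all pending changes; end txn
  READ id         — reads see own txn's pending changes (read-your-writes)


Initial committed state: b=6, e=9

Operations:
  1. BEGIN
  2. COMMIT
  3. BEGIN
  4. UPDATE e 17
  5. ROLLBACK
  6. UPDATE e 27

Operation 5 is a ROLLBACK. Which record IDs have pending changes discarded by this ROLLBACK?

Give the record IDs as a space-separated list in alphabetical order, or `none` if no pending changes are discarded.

Initial committed: {b=6, e=9}
Op 1: BEGIN: in_txn=True, pending={}
Op 2: COMMIT: merged [] into committed; committed now {b=6, e=9}
Op 3: BEGIN: in_txn=True, pending={}
Op 4: UPDATE e=17 (pending; pending now {e=17})
Op 5: ROLLBACK: discarded pending ['e']; in_txn=False
Op 6: UPDATE e=27 (auto-commit; committed e=27)
ROLLBACK at op 5 discards: ['e']

Answer: e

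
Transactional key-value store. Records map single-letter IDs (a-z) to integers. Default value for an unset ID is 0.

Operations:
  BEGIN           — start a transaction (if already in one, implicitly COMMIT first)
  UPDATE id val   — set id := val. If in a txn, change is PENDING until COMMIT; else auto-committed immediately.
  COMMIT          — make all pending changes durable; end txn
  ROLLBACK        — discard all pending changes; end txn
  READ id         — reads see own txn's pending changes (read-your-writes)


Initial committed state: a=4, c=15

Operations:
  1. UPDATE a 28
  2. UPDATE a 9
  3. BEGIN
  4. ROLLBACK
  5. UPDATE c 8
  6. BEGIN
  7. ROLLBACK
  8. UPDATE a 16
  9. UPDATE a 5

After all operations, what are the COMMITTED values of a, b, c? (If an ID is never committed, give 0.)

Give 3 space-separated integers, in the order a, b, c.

Initial committed: {a=4, c=15}
Op 1: UPDATE a=28 (auto-commit; committed a=28)
Op 2: UPDATE a=9 (auto-commit; committed a=9)
Op 3: BEGIN: in_txn=True, pending={}
Op 4: ROLLBACK: discarded pending []; in_txn=False
Op 5: UPDATE c=8 (auto-commit; committed c=8)
Op 6: BEGIN: in_txn=True, pending={}
Op 7: ROLLBACK: discarded pending []; in_txn=False
Op 8: UPDATE a=16 (auto-commit; committed a=16)
Op 9: UPDATE a=5 (auto-commit; committed a=5)
Final committed: {a=5, c=8}

Answer: 5 0 8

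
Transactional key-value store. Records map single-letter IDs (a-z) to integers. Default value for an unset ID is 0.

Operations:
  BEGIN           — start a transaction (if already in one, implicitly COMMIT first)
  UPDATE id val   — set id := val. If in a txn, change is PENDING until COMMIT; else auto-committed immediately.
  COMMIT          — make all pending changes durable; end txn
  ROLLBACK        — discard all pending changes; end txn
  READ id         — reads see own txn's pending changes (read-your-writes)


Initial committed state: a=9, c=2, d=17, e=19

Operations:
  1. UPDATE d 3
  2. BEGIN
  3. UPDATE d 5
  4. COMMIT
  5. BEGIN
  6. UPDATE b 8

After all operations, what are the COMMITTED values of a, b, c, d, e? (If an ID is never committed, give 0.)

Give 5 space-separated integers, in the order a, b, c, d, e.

Initial committed: {a=9, c=2, d=17, e=19}
Op 1: UPDATE d=3 (auto-commit; committed d=3)
Op 2: BEGIN: in_txn=True, pending={}
Op 3: UPDATE d=5 (pending; pending now {d=5})
Op 4: COMMIT: merged ['d'] into committed; committed now {a=9, c=2, d=5, e=19}
Op 5: BEGIN: in_txn=True, pending={}
Op 6: UPDATE b=8 (pending; pending now {b=8})
Final committed: {a=9, c=2, d=5, e=19}

Answer: 9 0 2 5 19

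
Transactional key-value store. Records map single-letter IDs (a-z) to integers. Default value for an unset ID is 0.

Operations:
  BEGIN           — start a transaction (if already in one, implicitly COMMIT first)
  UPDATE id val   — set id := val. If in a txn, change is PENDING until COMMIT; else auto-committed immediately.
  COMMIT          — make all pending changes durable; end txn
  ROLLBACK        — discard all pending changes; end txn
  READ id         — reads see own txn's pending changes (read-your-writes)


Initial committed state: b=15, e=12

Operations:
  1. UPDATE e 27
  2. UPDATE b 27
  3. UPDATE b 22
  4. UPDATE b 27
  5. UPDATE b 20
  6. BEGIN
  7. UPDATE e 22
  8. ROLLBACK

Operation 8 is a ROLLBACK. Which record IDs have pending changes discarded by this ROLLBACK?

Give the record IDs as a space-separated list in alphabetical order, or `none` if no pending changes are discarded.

Answer: e

Derivation:
Initial committed: {b=15, e=12}
Op 1: UPDATE e=27 (auto-commit; committed e=27)
Op 2: UPDATE b=27 (auto-commit; committed b=27)
Op 3: UPDATE b=22 (auto-commit; committed b=22)
Op 4: UPDATE b=27 (auto-commit; committed b=27)
Op 5: UPDATE b=20 (auto-commit; committed b=20)
Op 6: BEGIN: in_txn=True, pending={}
Op 7: UPDATE e=22 (pending; pending now {e=22})
Op 8: ROLLBACK: discarded pending ['e']; in_txn=False
ROLLBACK at op 8 discards: ['e']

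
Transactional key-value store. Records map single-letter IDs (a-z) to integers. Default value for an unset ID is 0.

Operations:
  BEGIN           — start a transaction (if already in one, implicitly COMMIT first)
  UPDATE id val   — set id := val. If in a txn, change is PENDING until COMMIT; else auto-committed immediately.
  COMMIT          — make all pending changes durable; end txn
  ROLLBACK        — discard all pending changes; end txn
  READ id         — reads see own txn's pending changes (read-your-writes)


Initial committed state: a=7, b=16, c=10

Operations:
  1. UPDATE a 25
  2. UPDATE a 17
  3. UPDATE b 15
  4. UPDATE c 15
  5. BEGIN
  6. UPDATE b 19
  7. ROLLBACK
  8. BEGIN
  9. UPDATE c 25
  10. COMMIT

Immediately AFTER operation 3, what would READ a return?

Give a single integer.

Answer: 17

Derivation:
Initial committed: {a=7, b=16, c=10}
Op 1: UPDATE a=25 (auto-commit; committed a=25)
Op 2: UPDATE a=17 (auto-commit; committed a=17)
Op 3: UPDATE b=15 (auto-commit; committed b=15)
After op 3: visible(a) = 17 (pending={}, committed={a=17, b=15, c=10})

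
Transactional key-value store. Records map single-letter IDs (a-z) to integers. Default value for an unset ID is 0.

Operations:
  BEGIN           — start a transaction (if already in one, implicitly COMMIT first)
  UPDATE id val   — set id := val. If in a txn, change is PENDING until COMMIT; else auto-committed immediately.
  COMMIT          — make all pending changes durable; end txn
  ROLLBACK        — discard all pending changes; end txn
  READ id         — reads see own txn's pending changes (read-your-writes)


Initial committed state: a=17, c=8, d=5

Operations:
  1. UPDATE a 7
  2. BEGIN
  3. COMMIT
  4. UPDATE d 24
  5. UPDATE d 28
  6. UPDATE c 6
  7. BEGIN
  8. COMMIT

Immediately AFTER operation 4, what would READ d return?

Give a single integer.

Initial committed: {a=17, c=8, d=5}
Op 1: UPDATE a=7 (auto-commit; committed a=7)
Op 2: BEGIN: in_txn=True, pending={}
Op 3: COMMIT: merged [] into committed; committed now {a=7, c=8, d=5}
Op 4: UPDATE d=24 (auto-commit; committed d=24)
After op 4: visible(d) = 24 (pending={}, committed={a=7, c=8, d=24})

Answer: 24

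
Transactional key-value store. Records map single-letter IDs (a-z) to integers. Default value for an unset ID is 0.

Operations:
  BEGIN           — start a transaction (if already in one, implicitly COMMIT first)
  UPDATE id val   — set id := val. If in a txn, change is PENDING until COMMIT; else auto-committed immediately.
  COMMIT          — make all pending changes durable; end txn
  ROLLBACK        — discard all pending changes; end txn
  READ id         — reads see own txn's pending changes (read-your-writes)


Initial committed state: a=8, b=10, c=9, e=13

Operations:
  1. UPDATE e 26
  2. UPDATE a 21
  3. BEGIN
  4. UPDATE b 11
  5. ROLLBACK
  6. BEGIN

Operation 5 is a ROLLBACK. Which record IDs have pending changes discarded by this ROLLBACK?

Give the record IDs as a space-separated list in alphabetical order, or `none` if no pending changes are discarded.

Initial committed: {a=8, b=10, c=9, e=13}
Op 1: UPDATE e=26 (auto-commit; committed e=26)
Op 2: UPDATE a=21 (auto-commit; committed a=21)
Op 3: BEGIN: in_txn=True, pending={}
Op 4: UPDATE b=11 (pending; pending now {b=11})
Op 5: ROLLBACK: discarded pending ['b']; in_txn=False
Op 6: BEGIN: in_txn=True, pending={}
ROLLBACK at op 5 discards: ['b']

Answer: b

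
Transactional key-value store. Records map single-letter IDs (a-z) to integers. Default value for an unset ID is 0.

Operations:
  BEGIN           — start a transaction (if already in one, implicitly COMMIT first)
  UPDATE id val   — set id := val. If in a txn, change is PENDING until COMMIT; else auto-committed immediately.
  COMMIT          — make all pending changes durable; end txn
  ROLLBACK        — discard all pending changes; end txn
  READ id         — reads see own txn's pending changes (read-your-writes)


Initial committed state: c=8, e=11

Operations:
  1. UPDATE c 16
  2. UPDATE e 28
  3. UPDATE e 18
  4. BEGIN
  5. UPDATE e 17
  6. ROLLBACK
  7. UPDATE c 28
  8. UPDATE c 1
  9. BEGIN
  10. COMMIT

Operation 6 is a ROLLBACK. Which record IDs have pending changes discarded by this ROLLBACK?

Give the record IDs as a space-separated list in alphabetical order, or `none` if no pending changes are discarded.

Initial committed: {c=8, e=11}
Op 1: UPDATE c=16 (auto-commit; committed c=16)
Op 2: UPDATE e=28 (auto-commit; committed e=28)
Op 3: UPDATE e=18 (auto-commit; committed e=18)
Op 4: BEGIN: in_txn=True, pending={}
Op 5: UPDATE e=17 (pending; pending now {e=17})
Op 6: ROLLBACK: discarded pending ['e']; in_txn=False
Op 7: UPDATE c=28 (auto-commit; committed c=28)
Op 8: UPDATE c=1 (auto-commit; committed c=1)
Op 9: BEGIN: in_txn=True, pending={}
Op 10: COMMIT: merged [] into committed; committed now {c=1, e=18}
ROLLBACK at op 6 discards: ['e']

Answer: e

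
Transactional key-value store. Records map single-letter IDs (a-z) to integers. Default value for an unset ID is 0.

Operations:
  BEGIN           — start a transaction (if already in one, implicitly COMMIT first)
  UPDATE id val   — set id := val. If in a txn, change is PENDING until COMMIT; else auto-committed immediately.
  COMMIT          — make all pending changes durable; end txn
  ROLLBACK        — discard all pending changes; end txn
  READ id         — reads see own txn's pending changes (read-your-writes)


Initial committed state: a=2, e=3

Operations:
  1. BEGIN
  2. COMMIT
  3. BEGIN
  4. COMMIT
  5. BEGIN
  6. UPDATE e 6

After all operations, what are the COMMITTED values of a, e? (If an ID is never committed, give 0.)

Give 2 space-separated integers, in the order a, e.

Answer: 2 3

Derivation:
Initial committed: {a=2, e=3}
Op 1: BEGIN: in_txn=True, pending={}
Op 2: COMMIT: merged [] into committed; committed now {a=2, e=3}
Op 3: BEGIN: in_txn=True, pending={}
Op 4: COMMIT: merged [] into committed; committed now {a=2, e=3}
Op 5: BEGIN: in_txn=True, pending={}
Op 6: UPDATE e=6 (pending; pending now {e=6})
Final committed: {a=2, e=3}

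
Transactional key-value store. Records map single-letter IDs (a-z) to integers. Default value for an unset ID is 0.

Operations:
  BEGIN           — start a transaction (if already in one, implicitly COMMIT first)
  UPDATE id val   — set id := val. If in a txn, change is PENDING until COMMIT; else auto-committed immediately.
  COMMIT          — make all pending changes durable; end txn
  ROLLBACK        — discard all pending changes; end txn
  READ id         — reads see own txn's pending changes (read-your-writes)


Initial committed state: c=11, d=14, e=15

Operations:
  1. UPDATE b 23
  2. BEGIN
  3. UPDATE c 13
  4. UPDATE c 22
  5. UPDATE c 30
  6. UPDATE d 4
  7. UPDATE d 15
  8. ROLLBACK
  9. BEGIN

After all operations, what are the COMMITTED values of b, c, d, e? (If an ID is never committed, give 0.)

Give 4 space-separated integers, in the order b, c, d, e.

Initial committed: {c=11, d=14, e=15}
Op 1: UPDATE b=23 (auto-commit; committed b=23)
Op 2: BEGIN: in_txn=True, pending={}
Op 3: UPDATE c=13 (pending; pending now {c=13})
Op 4: UPDATE c=22 (pending; pending now {c=22})
Op 5: UPDATE c=30 (pending; pending now {c=30})
Op 6: UPDATE d=4 (pending; pending now {c=30, d=4})
Op 7: UPDATE d=15 (pending; pending now {c=30, d=15})
Op 8: ROLLBACK: discarded pending ['c', 'd']; in_txn=False
Op 9: BEGIN: in_txn=True, pending={}
Final committed: {b=23, c=11, d=14, e=15}

Answer: 23 11 14 15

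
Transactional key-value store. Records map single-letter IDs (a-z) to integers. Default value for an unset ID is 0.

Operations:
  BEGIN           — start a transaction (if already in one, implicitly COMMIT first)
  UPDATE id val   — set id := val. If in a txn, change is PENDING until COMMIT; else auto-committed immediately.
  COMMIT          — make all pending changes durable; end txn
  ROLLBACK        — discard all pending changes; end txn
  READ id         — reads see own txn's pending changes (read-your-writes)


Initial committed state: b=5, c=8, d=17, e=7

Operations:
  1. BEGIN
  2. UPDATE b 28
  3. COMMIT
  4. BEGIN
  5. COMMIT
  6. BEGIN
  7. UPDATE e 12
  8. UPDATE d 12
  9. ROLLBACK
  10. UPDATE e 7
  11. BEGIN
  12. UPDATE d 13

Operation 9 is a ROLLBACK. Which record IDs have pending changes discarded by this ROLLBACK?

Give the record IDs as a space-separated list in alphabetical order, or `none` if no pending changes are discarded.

Initial committed: {b=5, c=8, d=17, e=7}
Op 1: BEGIN: in_txn=True, pending={}
Op 2: UPDATE b=28 (pending; pending now {b=28})
Op 3: COMMIT: merged ['b'] into committed; committed now {b=28, c=8, d=17, e=7}
Op 4: BEGIN: in_txn=True, pending={}
Op 5: COMMIT: merged [] into committed; committed now {b=28, c=8, d=17, e=7}
Op 6: BEGIN: in_txn=True, pending={}
Op 7: UPDATE e=12 (pending; pending now {e=12})
Op 8: UPDATE d=12 (pending; pending now {d=12, e=12})
Op 9: ROLLBACK: discarded pending ['d', 'e']; in_txn=False
Op 10: UPDATE e=7 (auto-commit; committed e=7)
Op 11: BEGIN: in_txn=True, pending={}
Op 12: UPDATE d=13 (pending; pending now {d=13})
ROLLBACK at op 9 discards: ['d', 'e']

Answer: d e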